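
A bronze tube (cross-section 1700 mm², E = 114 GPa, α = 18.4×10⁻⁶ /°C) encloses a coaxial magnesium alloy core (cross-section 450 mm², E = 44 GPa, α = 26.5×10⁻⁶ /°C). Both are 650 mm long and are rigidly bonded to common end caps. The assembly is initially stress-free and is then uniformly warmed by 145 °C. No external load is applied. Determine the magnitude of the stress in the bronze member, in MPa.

Both members must finish at the same length. With the larger α, the magnesium alloy tends to over-expand; the plates restrain it, putting the magnesium alloy in compression and the bronze in tension. With no external load the two internal forces are equal and opposite, magnitude P.
Setting the final lengths equal and cancelling L: (α₁ − α₂)ΔT = P/(A₁E₁) + P/(A₂E₂).
|α₁ − α₂|·ΔT = 8.1×10⁻⁶ × 145 = 0.001174.
1/(A₁E₁) + 1/(A₂E₂) = 1/(1700×114×10³) + 1/(450×44×10³) = 5.567×10⁻⁸ N⁻¹.
P = 0.001174 / 5.567×10⁻⁸ = 21100 N = 21.1 kN.
σ_{bronze} = P/A₁ = 21100/1700 = 12.41 MPa, tensile.

σ ≈ 12.4 MPa (tensile)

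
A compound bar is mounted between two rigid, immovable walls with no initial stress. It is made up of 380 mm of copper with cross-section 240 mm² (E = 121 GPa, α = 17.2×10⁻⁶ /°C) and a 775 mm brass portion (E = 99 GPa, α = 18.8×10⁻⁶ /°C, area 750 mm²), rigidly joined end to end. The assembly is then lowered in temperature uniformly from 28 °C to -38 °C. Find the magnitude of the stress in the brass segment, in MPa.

σ ≈ 79 MPa (tensile)

Free thermal contraction of the whole bar: Σ αᵢΔT Lᵢ = 17.2×10⁻⁶×66×380 + 18.8×10⁻⁶×66×775 = 1.393 mm.
Since the ends are fixed, an axial force P builds up, equal in every segment, with P · Σ Lᵢ/(AᵢEᵢ) = δ_free.
Σ Lᵢ/(AᵢEᵢ) = 380/(240×121×10³) + 775/(750×99×10³) = 2.352×10⁻⁵ mm/N.
So P = 1.393 / 2.352×10⁻⁵ = 59.22 kN, tensile.
σ_{brass} = P / A = 59220 / 750 = 78.96 MPa.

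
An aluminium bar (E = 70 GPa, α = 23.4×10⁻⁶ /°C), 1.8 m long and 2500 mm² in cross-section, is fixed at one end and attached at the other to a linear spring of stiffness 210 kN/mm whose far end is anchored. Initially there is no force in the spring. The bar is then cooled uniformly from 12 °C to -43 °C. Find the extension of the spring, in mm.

The unrestrained thermal change is αΔT L = 23.4×10⁻⁶ × 55 × 1800 = 2.317 mm.
Let P be the tensile force in the spring. The bar extends elastically by PL/(AE) and the spring stretches by P/k; together these equal δ_free.
P [ L/(AE) + 1/k ] = δ_free → P [ 1800/(2500×70×10³) + 1/(210×10³) ] = 2.317.
P = 2.317 / 1.505×10⁻⁵ = 154000 N.
Spring extension = P/k = 154000/(210×10³) = 0.7331 mm.

δ ≈ 0.733 mm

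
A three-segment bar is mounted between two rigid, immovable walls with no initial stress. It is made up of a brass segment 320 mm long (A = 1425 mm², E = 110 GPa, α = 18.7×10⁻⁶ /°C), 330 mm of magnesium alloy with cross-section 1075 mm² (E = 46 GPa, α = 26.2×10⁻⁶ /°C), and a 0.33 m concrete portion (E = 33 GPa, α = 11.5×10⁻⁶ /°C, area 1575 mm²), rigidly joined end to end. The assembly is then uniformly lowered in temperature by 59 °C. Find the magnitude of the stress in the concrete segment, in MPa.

If the supports were absent, the total length change would be Σ αᵢΔT Lᵢ = 18.7×10⁻⁶×59×320 + 26.2×10⁻⁶×59×330 + 11.5×10⁻⁶×59×330 = 1.087 mm.
Since the ends are fixed, an axial force P builds up, equal in every segment, with P · Σ Lᵢ/(AᵢEᵢ) = δ_free.
Σ Lᵢ/(AᵢEᵢ) = 320/(1425×110×10³) + 330/(1075×46×10³) + 330/(1575×33×10³) = 1.506×10⁻⁵ mm/N.
Hence P = δ_free / Σ(L/AE) = 1.087/1.506×10⁻⁵ = 72.16 kN (tensile).
σ_{concrete} = P / A = 72160 / 1575 = 45.82 MPa.

σ ≈ 45.8 MPa (tensile)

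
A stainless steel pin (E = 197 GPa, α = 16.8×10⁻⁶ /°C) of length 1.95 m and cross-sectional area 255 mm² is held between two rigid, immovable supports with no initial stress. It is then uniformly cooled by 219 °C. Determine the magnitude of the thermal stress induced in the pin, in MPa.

The supports are rigid, so the total axial strain is zero. The restrained thermal strain is ε = αΔT = 16.8×10⁻⁶ × 219 = 3679.2×10⁻⁶.
The stress required to suppress this strain is σ = Eε = 197×10³ × 3679.2×10⁻⁶ = 724.8 MPa, tensile since the pin is trying to contract.

σ ≈ 725 MPa (tensile)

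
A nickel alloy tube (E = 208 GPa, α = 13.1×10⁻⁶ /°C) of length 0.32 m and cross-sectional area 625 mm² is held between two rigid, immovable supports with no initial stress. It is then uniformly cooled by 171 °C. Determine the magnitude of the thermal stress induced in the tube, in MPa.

With length fixed, the mechanical strain must cancel the thermal strain αΔT = 13.1×10⁻⁶ × 171 = 2240.1×10⁻⁶.
Hence σ = E·αΔT = 208×10³ × 2240.1×10⁻⁶ = 465.9 MPa, tensile.

σ ≈ 466 MPa (tensile)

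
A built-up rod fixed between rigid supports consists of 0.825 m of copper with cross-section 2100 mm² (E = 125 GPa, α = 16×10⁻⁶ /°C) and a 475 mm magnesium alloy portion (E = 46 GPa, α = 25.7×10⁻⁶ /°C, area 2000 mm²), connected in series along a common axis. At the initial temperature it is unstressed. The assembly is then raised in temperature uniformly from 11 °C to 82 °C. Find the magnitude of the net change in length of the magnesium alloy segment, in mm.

|ΔL| ≈ 0.255 mm

If the supports were absent, the total length change would be Σ αᵢΔT Lᵢ = 16×10⁻⁶×71×825 + 25.7×10⁻⁶×71×475 = 1.804 mm.
The walls prevent any net length change, so an axial force P (same in every segment) develops. Compatibility: P · Σ Lᵢ/(AᵢEᵢ) = δ_free.
Σ Lᵢ/(AᵢEᵢ) = 825/(2100×125×10³) + 475/(2000×46×10³) = 8.306×10⁻⁶ mm/N.
So P = 1.804 / 8.306×10⁻⁶ = 217.2 kN, compressive.
For the magnesium alloy segment, free thermal change = 25.7×10⁻⁶×71×475 = 0.8667 mm and elastic change from P = 217200×475/(2000×46×10³) = 1.121 mm; these oppose, so the net change is 0.255 mm (segment shortens).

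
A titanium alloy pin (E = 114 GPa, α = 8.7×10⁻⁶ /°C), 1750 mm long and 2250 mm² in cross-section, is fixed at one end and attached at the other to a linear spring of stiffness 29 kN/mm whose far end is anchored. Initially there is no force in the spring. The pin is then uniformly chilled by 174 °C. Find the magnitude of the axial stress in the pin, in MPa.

σ ≈ 28.5 MPa (tensile)

The unrestrained thermal change is αΔT L = 8.7×10⁻⁶ × 174 × 1750 = 2.649 mm.
With a force P in the spring, the elastic change of the pin is PL/(AE) and that of the spring is P/k; compatibility requires their sum to equal δ_free.
So P = δ_free / [L/(AE) + 1/k] = 2.649 / [ 1750/(2250×114×10³) + 1/(29×10³) ].
P = 2.649 / 4.131×10⁻⁵ = 64140 N.
σ = P/A = 64140/2250 = 28.5 MPa.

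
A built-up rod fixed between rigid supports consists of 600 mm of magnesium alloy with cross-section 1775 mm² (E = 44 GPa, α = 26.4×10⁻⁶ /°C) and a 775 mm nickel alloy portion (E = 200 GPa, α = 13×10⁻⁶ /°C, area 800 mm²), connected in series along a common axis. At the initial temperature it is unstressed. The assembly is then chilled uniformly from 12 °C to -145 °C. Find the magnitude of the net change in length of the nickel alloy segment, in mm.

If the supports were absent, the total length change would be Σ αᵢΔT Lᵢ = 26.4×10⁻⁶×157×600 + 13×10⁻⁶×157×775 = 4.069 mm.
The walls prevent any net length change, so an axial force P (same in every segment) develops. Compatibility: P · Σ Lᵢ/(AᵢEᵢ) = δ_free.
Σ Lᵢ/(AᵢEᵢ) = 600/(1775×44×10³) + 775/(800×200×10³) = 1.253×10⁻⁵ mm/N.
Hence P = δ_free / Σ(L/AE) = 4.069/1.253×10⁻⁵ = 324.8 kN (tensile).
For the nickel alloy segment, free thermal change = 13×10⁻⁶×157×775 = 1.582 mm and elastic change from P = 324800×775/(800×200×10³) = 1.573 mm; these oppose, so the net change is 0.00847 mm (segment shortens).

|ΔL| ≈ 0.00847 mm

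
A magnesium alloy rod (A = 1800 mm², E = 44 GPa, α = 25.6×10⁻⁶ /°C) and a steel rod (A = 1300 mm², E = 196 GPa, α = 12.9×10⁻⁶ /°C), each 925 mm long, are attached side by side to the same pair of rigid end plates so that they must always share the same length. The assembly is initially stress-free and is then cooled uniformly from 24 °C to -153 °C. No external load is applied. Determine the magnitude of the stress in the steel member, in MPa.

σ ≈ 104 MPa (compressive)

Both members must finish at the same length. With the larger α, the magnesium alloy tends to over-contract; the plates restrain it, putting the magnesium alloy in tension and the steel in compression. With no external load the two internal forces are equal and opposite, magnitude P.
Compatibility of the two members (thermal + elastic change equal): (α₁ − α₂)ΔT = P·[1/(A₁E₁) + 1/(A₂E₂)].
|α₁ − α₂|·ΔT = 12.7×10⁻⁶ × 177 = 0.002248.
1/(A₁E₁) + 1/(A₂E₂) = 1/(1800×44×10³) + 1/(1300×196×10³) = 1.655×10⁻⁸ N⁻¹.
P = 0.002248 / 1.655×10⁻⁸ = 135800 N = 135.8 kN.
σ_{steel} = P/A₂ = 135800/1300 = 104.5 MPa, compressive.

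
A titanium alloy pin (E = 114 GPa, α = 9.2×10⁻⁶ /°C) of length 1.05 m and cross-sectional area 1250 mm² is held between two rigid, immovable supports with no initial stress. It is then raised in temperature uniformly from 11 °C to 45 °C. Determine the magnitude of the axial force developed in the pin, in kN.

P ≈ 44.6 kN (compressive)

Full restraint means ε = 0, so the stress is σ = EαΔT = 114×10³ × 9.2×10⁻⁶ × 34 = 35.66 MPa.
P = AEαΔT = 1250 × 114×10³ × 9.2×10⁻⁶ × 34 = 44.57 kN (compressive).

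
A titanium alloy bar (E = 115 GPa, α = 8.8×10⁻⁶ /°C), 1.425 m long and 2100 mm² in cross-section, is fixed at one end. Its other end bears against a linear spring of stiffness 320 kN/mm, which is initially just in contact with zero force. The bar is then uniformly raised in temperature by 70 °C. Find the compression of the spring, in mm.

Free thermal expansion: δ_free = αΔT L = 8.8×10⁻⁶ × 70 × 1425 = 0.8778 mm.
Let P be the compressive force at the spring. The bar shortens elastically by PL/(AE) and the spring compresses by P/k; together these equal δ_free.
So P = δ_free / [L/(AE) + 1/k] = 0.8778 / [ 1425/(2100×115×10³) + 1/(320×10³) ].
P = 0.8778 / 9.026×10⁻⁶ = 97260 N.
Spring compression = P/k = 97260/(320×10³) = 0.3039 mm.

δ ≈ 0.304 mm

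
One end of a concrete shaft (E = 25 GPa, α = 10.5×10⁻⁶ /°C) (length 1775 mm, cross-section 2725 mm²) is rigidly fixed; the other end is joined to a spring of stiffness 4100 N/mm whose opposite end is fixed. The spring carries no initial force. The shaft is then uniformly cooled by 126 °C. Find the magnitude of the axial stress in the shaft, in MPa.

σ ≈ 3.19 MPa (tensile)

If the spring were absent the shaft would shorten by αΔT L = 10.5×10⁻⁶ × 126 × 1775 = 2.348 mm.
Let P be the tensile force in the spring. The shaft extends elastically by PL/(AE) and the spring stretches by P/k; together these equal δ_free.
So P = δ_free / [L/(AE) + 1/k] = 2.348 / [ 1775/(2725×25×10³) + 1/(4100) ].
P = 2.348 / 0.00027 = 8699 N.
σ = P/A = 8699/2725 = 3.192 MPa.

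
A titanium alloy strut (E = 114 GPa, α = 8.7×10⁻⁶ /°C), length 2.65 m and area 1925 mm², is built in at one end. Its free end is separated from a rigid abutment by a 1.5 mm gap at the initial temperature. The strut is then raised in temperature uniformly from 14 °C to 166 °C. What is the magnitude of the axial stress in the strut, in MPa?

σ ≈ 86.2 MPa (compressive)

Free thermal elongation = αΔT L = 8.7×10⁻⁶ × 152 × 2650 = 3.504 mm.
The gap closes (δ_free > 1.5 mm) and the wall then resists a further 3.504 − 1.5 = 2.004 mm of expansion.
So σ = E(δ_free − g)/L = 114×10³ × 2.004/2650 = 86.23 MPa.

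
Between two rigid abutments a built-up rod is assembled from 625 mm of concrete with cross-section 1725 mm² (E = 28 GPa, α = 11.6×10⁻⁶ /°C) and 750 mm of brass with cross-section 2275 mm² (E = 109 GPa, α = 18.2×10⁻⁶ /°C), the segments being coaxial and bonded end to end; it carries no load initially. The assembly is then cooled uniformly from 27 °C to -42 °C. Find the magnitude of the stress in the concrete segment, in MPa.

Free thermal contraction of the whole bar: Σ αᵢΔT Lᵢ = 11.6×10⁻⁶×69×625 + 18.2×10⁻⁶×69×750 = 1.442 mm.
The walls prevent any net length change, so an axial force P (same in every segment) develops. Compatibility: P · Σ Lᵢ/(AᵢEᵢ) = δ_free.
The series flexibility is Σ Lᵢ/(AᵢEᵢ) = 625/(1725×28×10³) + 750/(2275×109×10³) = 1.596×10⁻⁵ mm/N.
So P = 1.442 / 1.596×10⁻⁵ = 90.33 kN, tensile.
σ_{concrete} = P / A = 90330 / 1725 = 52.37 MPa.

σ ≈ 52.4 MPa (tensile)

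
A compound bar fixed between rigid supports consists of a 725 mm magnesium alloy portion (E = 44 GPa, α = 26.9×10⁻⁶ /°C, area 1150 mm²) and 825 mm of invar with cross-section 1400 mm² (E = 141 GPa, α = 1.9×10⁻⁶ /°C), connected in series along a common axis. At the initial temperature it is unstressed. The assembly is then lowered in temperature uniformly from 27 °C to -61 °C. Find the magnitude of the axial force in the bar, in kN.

If the supports were absent, the total length change would be Σ αᵢΔT Lᵢ = 26.9×10⁻⁶×88×725 + 1.9×10⁻⁶×88×825 = 1.854 mm.
The rigid supports impose zero overall length change; the single axial force P common to all segments must satisfy P Σ Lᵢ/(AᵢEᵢ) = δ_free.
Σ Lᵢ/(AᵢEᵢ) = 725/(1150×44×10³) + 825/(1400×141×10³) = 1.851×10⁻⁵ mm/N.
So P = 1.854 / 1.851×10⁻⁵ = 100.2 kN, tensile.

P ≈ 100 kN (tensile)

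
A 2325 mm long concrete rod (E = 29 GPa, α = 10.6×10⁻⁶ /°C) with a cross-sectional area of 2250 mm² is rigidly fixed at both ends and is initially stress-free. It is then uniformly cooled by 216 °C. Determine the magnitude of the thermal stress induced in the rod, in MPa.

σ ≈ 66.4 MPa (tensile)

With length fixed, the mechanical strain must cancel the thermal strain αΔT = 10.6×10⁻⁶ × 216 = 2289.6×10⁻⁶.
σ = EαΔT = 29×10³ × 10.6×10⁻⁶ × 216 = 66.4 MPa (tensile; the rod is trying to contract).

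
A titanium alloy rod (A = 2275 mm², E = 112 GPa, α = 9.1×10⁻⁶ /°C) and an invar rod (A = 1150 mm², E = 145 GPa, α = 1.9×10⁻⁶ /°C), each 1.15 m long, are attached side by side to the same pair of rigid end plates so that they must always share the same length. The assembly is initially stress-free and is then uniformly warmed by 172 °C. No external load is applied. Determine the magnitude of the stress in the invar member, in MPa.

σ ≈ 109 MPa (tensile)

Both members must finish at the same length. With the larger α, the titanium alloy tends to over-expand; the plates restrain it, putting the titanium alloy in compression and the invar in tension. With no external load the two internal forces are equal and opposite, magnitude P.
Setting the final lengths equal and cancelling L: (α₁ − α₂)ΔT = P/(A₁E₁) + P/(A₂E₂).
|α₁ − α₂|·ΔT = 7.2×10⁻⁶ × 172 = 0.001238.
1/(A₁E₁) + 1/(A₂E₂) = 1/(2275×112×10³) + 1/(1150×145×10³) = 9.922×10⁻⁹ N⁻¹.
So P = 0.001238 / 9.922×10⁻⁹ = 124.8 kN.
σ_{invar} = P/A₂ = 124800/1150 = 108.5 MPa, tensile.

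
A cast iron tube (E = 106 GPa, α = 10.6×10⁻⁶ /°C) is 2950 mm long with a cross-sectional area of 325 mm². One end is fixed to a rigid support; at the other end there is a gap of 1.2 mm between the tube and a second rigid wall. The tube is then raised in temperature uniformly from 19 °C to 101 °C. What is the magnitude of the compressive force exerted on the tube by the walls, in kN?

P ≈ 15.9 kN

Unrestrained expansion: δ_free = αΔT L = 10.6×10⁻⁶ × 82 × 2950 = 2.564 mm.
The gap closes (δ_free > 1.2 mm) and the wall then resists a further 2.564 − 1.2 = 1.364 mm of expansion.
Compatibility: PL/(AE) = 1.364 mm, so σ = P/A = E × (1.364/2950) = 49.02 MPa.
Force on the wall = σA = 49.02 × 325 mm² = 15.93 kN.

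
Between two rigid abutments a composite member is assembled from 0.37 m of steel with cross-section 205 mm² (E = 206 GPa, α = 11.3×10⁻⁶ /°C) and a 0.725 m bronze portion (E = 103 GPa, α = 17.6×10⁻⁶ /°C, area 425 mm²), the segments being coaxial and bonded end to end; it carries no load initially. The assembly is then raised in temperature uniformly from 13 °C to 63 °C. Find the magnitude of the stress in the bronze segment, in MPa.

σ ≈ 78.7 MPa (compressive)

If the supports were absent, the total length change would be Σ αᵢΔT Lᵢ = 11.3×10⁻⁶×50×370 + 17.6×10⁻⁶×50×725 = 0.847 mm.
The walls prevent any net length change, so an axial force P (same in every segment) develops. Compatibility: P · Σ Lᵢ/(AᵢEᵢ) = δ_free.
The series flexibility is Σ Lᵢ/(AᵢEᵢ) = 370/(205×206×10³) + 725/(425×103×10³) = 2.532×10⁻⁵ mm/N.
So P = 0.847 / 2.532×10⁻⁵ = 33.45 kN, compressive.
σ_{bronze} = P / A = 33450 / 425 = 78.7 MPa.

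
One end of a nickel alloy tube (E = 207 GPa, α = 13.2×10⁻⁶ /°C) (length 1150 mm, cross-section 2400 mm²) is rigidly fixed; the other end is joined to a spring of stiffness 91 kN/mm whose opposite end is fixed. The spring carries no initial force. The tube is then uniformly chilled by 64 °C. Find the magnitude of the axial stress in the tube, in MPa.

Free thermal contraction: δ_free = αΔT L = 13.2×10⁻⁶ × 64 × 1150 = 0.9715 mm.
With a force P in the spring, the elastic change of the tube is PL/(AE) and that of the spring is P/k; compatibility requires their sum to equal δ_free.
P [ L/(AE) + 1/k ] = δ_free → P [ 1150/(2400×207×10³) + 1/(91×10³) ] = 0.9715.
P = 0.9715 / 1.33×10⁻⁵ = 73030 N.
σ = P/A = 73030/2400 = 30.43 MPa.

σ ≈ 30.4 MPa (tensile)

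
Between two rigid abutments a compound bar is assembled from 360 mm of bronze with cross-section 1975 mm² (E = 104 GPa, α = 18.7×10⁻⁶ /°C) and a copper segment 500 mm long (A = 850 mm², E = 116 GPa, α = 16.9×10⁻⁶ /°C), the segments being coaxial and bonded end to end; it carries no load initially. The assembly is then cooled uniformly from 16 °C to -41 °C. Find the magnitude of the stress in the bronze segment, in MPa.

With the walls removed the bar would change length by δ_free = Σ αᵢΔT Lᵢ = 18.7×10⁻⁶×57×360 + 16.9×10⁻⁶×57×500 = 0.8654 mm.
Since the ends are fixed, an axial force P builds up, equal in every segment, with P · Σ Lᵢ/(AᵢEᵢ) = δ_free.
Σ Lᵢ/(AᵢEᵢ) = 360/(1975×104×10³) + 500/(850×116×10³) = 6.824×10⁻⁶ mm/N.
P = 0.8654 / 6.824×10⁻⁶ = 126800 N = 126.8 kN, tensile.
σ_{bronze} = P / A = 126800 / 1975 = 64.21 MPa.

σ ≈ 64.2 MPa (tensile)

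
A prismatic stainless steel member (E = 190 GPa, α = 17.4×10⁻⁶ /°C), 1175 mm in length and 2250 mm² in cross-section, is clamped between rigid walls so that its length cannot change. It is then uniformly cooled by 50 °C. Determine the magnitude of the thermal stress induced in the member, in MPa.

σ ≈ 165 MPa (tensile)

The supports are rigid, so the total axial strain is zero. The restrained thermal strain is ε = αΔT = 17.4×10⁻⁶ × 50 = 870×10⁻⁶.
Hence σ = E·αΔT = 190×10³ × 870×10⁻⁶ = 165.3 MPa, tensile.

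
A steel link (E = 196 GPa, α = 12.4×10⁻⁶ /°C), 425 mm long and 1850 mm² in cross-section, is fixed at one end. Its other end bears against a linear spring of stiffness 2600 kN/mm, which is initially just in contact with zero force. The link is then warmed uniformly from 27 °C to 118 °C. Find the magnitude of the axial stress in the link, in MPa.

Free thermal expansion: δ_free = αΔT L = 12.4×10⁻⁶ × 91 × 425 = 0.4796 mm.
With a force P in the spring, the elastic change of the link is PL/(AE) and that of the spring is P/k; compatibility requires their sum to equal δ_free.
P [ L/(AE) + 1/k ] = δ_free → P [ 425/(1850×196×10³) + 1/(2600×10³) ] = 0.4796.
P = 0.4796 / 1.557×10⁻⁶ = 308100 N.
σ = P/A = 308100/1850 = 166.5 MPa.

σ ≈ 167 MPa (compressive)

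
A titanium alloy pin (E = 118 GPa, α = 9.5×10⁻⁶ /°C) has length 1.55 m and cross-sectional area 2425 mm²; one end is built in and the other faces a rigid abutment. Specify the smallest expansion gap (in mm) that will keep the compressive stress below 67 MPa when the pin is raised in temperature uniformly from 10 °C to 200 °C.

With no wall the pin would lengthen by αΔT L = 9.5×10⁻⁶ × 190 × 1550 = 2.798 mm.
A stress of 67 MPa corresponds to the wall pushing the pin back by σL/E = 67×1550/(118×10³) = 0.8801 mm.
The gap must absorb the remainder: g_min = 2.798 − 0.8801 = 1.918 mm.

g ≈ 1.92 mm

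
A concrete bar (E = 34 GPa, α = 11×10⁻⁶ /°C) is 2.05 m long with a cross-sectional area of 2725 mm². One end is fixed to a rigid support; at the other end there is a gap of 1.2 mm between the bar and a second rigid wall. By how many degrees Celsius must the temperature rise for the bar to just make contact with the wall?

ΔT ≈ 53.2 °C

The gap closes when αΔT L = 1.2 mm, since the bar is still unstressed at that instant.
ΔT = 1.2 / (11×10⁻⁶ × 2050) = 53.22 °C.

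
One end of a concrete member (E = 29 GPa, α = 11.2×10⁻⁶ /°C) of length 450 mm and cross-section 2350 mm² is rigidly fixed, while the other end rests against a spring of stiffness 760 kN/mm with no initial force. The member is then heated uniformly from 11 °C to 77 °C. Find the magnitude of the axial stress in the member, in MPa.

σ ≈ 17.9 MPa (compressive)

The unrestrained thermal change is αΔT L = 11.2×10⁻⁶ × 66 × 450 = 0.3326 mm.
With a force P in the spring, the elastic change of the member is PL/(AE) and that of the spring is P/k; compatibility requires their sum to equal δ_free.
So P = δ_free / [L/(AE) + 1/k] = 0.3326 / [ 450/(2350×29×10³) + 1/(760×10³) ].
P = 0.3326 / 7.919×10⁻⁶ = 42010 N.
σ = P/A = 42010/2350 = 17.87 MPa.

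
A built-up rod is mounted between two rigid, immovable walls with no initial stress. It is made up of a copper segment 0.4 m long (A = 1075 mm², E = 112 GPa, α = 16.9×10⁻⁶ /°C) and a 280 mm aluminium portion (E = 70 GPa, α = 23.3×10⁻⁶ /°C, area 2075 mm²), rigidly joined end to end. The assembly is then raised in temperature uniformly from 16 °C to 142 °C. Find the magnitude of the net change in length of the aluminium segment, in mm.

With the walls removed the bar would change length by δ_free = Σ αᵢΔT Lᵢ = 16.9×10⁻⁶×126×400 + 23.3×10⁻⁶×126×280 = 1.674 mm.
The walls prevent any net length change, so an axial force P (same in every segment) develops. Compatibility: P · Σ Lᵢ/(AᵢEᵢ) = δ_free.
Σ Lᵢ/(AᵢEᵢ) = 400/(1075×112×10³) + 280/(2075×70×10³) = 5.25×10⁻⁶ mm/N.
So P = 1.674 / 5.25×10⁻⁶ = 318.8 kN, compressive.
For the aluminium segment, free thermal change = 23.3×10⁻⁶×126×280 = 0.822 mm and elastic change from P = 318800×280/(2075×70×10³) = 0.6146 mm; these oppose, so the net change is 0.207 mm (segment lengthens).

|ΔL| ≈ 0.207 mm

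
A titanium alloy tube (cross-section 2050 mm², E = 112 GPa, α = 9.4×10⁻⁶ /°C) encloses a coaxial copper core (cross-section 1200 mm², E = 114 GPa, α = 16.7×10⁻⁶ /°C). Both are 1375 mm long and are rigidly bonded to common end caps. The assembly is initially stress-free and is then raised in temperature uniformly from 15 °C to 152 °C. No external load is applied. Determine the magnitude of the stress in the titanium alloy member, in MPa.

σ ≈ 41.8 MPa (tensile)

The copper has the larger α, so on heating it would change length more than the titanium alloy if both were free. The rigid plates force a common final length, so the copper is put into compression and the titanium alloy into tension, with equal and opposite forces P (no external load).
Equating the net (thermal + elastic) strains gives |α₁ − α₂|·ΔT = P·[1/(A₁E₁) + 1/(A₂E₂)].
|α₁ − α₂|·ΔT = 7.3×10⁻⁶ × 137 = 0.001.
1/(A₁E₁) + 1/(A₂E₂) = 1/(2050×112×10³) + 1/(1200×114×10³) = 1.167×10⁻⁸ N⁻¹.
P = 0.001 / 1.167×10⁻⁸ = 85730 N = 85.73 kN.
σ_{titanium alloy} = P/A₁ = 85730/2050 = 41.82 MPa, tensile.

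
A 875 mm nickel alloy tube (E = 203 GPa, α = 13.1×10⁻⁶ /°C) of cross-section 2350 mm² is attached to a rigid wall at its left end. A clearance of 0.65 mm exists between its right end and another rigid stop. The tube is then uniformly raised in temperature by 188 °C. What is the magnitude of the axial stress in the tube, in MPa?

Free thermal elongation = αΔT L = 13.1×10⁻⁶ × 188 × 875 = 2.155 mm.
The gap closes (δ_free > 0.65 mm) and the wall then resists a further 2.155 − 0.65 = 1.505 mm of expansion.
So σ = E(δ_free − g)/L = 203×10³ × 1.505/875 = 349.1 MPa.

σ ≈ 349 MPa (compressive)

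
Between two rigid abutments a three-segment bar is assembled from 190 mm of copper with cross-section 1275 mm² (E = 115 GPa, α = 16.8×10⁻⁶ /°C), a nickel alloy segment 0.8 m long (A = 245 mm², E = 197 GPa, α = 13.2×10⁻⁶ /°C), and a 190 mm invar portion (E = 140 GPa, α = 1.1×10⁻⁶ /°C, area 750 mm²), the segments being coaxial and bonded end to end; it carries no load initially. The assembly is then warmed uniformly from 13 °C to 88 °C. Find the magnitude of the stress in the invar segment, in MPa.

σ ≈ 70.9 MPa (compressive)

If the supports were absent, the total length change would be Σ αᵢΔT Lᵢ = 16.8×10⁻⁶×75×190 + 13.2×10⁻⁶×75×800 + 1.1×10⁻⁶×75×190 = 1.047 mm.
The rigid supports impose zero overall length change; the single axial force P common to all segments must satisfy P Σ Lᵢ/(AᵢEᵢ) = δ_free.
The series flexibility is Σ Lᵢ/(AᵢEᵢ) = 190/(1275×115×10³) + 800/(245×197×10³) + 190/(750×140×10³) = 1.968×10⁻⁵ mm/N.
P = 1.047 / 1.968×10⁻⁵ = 53200 N = 53.2 kN, compressive.
σ_{invar} = P / A = 53200 / 750 = 70.94 MPa.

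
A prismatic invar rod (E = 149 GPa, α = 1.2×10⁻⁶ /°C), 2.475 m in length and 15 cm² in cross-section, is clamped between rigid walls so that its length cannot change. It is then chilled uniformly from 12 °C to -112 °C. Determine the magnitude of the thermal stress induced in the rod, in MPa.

The supports are rigid, so the total axial strain is zero. The restrained thermal strain is ε = αΔT = 1.2×10⁻⁶ × 124 = 148.8×10⁻⁶.
Hence σ = E·αΔT = 149×10³ × 148.8×10⁻⁶ = 22.17 MPa, tensile.

σ ≈ 22.2 MPa (tensile)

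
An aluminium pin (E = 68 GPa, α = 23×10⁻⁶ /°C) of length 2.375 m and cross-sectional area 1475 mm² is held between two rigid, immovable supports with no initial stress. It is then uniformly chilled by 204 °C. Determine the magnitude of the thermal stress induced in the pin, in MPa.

σ ≈ 319 MPa (tensile)

With length fixed, the mechanical strain must cancel the thermal strain αΔT = 23×10⁻⁶ × 204 = 4692×10⁻⁶.
Hence σ = E·αΔT = 68×10³ × 4692×10⁻⁶ = 319.1 MPa, tensile.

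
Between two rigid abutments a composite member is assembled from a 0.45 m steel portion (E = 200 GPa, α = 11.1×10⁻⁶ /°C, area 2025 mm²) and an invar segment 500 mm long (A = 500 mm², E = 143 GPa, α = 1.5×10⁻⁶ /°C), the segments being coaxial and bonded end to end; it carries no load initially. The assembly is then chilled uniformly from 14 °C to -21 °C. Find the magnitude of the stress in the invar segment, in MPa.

σ ≈ 49.6 MPa (tensile)

If the supports were absent, the total length change would be Σ αᵢΔT Lᵢ = 11.1×10⁻⁶×35×450 + 1.5×10⁻⁶×35×500 = 0.2011 mm.
Since the ends are fixed, an axial force P builds up, equal in every segment, with P · Σ Lᵢ/(AᵢEᵢ) = δ_free.
The series flexibility is Σ Lᵢ/(AᵢEᵢ) = 450/(2025×200×10³) + 500/(500×143×10³) = 8.104×10⁻⁶ mm/N.
So P = 0.2011 / 8.104×10⁻⁶ = 24.81 kN, tensile.
σ_{invar} = P / A = 24810 / 500 = 49.62 MPa.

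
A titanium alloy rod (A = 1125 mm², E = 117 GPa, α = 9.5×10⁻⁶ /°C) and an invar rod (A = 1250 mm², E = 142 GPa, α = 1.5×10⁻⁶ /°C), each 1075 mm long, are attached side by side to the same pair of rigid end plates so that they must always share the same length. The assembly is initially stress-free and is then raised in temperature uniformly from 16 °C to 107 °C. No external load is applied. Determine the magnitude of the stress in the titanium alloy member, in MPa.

Equilibrium of a rigid end plate with no external load gives equal and opposite internal forces ±P in the two members. Since α_{titanium alloy} > α_{invar}, heating drives the titanium alloy into compression and the invar into tension.
Equating the net (thermal + elastic) strains gives |α₁ − α₂|·ΔT = P·[1/(A₁E₁) + 1/(A₂E₂)].
|α₁ − α₂|·ΔT = 8×10⁻⁶ × 91 = 0.000728.
1/(A₁E₁) + 1/(A₂E₂) = 1/(1125×117×10³) + 1/(1250×142×10³) = 1.323×10⁻⁸ N⁻¹.
So P = 0.000728 / 1.323×10⁻⁸ = 55.02 kN.
σ_{titanium alloy} = P/A₁ = 55020/1125 = 48.91 MPa, compressive.

σ ≈ 48.9 MPa (compressive)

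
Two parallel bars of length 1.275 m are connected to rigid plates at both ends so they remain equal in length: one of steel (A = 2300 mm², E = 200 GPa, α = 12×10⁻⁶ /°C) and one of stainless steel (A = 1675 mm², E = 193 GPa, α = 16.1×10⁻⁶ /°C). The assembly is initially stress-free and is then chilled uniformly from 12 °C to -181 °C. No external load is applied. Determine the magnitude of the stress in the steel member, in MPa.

σ ≈ 65.3 MPa (compressive)

Equilibrium of a rigid end plate with no external load gives equal and opposite internal forces ±P in the two members. Since α_{stainless steel} > α_{steel}, cooling drives the stainless steel into tension and the steel into compression.
Setting the final lengths equal and cancelling L: (α₁ − α₂)ΔT = P/(A₁E₁) + P/(A₂E₂).
|α₁ − α₂|·ΔT = 4.1×10⁻⁶ × 193 = 0.0007913.
1/(A₁E₁) + 1/(A₂E₂) = 1/(2300×200×10³) + 1/(1675×193×10³) = 5.267×10⁻⁹ N⁻¹.
P = 0.0007913 / 5.267×10⁻⁹ = 150200 N = 150.2 kN.
σ_{steel} = P/A₁ = 150200/2300 = 65.32 MPa, compressive.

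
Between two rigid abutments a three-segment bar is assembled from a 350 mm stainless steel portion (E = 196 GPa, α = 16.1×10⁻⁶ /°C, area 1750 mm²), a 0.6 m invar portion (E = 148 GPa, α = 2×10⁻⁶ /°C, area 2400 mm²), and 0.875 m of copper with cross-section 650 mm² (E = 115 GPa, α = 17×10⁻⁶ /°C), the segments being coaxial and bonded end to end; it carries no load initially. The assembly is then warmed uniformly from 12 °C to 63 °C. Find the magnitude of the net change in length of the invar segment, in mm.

Free thermal expansion of the whole bar: Σ αᵢΔT Lᵢ = 16.1×10⁻⁶×51×350 + 2×10⁻⁶×51×600 + 17×10⁻⁶×51×875 = 1.107 mm.
Since the ends are fixed, an axial force P builds up, equal in every segment, with P · Σ Lᵢ/(AᵢEᵢ) = δ_free.
Σ Lᵢ/(AᵢEᵢ) = 350/(1750×196×10³) + 600/(2400×148×10³) + 875/(650×115×10³) = 1.442×10⁻⁵ mm/N.
So P = 1.107 / 1.442×10⁻⁵ = 76.81 kN, compressive.
For the invar segment, free thermal change = 2×10⁻⁶×51×600 = 0.0612 mm and elastic change from P = 76810×600/(2400×148×10³) = 0.1297 mm; these oppose, so the net change is 0.0685 mm (segment shortens).

|ΔL| ≈ 0.0685 mm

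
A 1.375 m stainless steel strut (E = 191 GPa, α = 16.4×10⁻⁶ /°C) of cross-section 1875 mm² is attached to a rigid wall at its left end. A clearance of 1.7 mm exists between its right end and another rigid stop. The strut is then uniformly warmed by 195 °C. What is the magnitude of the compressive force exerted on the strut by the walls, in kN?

P ≈ 703 kN

Free thermal elongation = αΔT L = 16.4×10⁻⁶ × 195 × 1375 = 4.397 mm.
The gap closes (δ_free > 1.7 mm) and the wall then resists a further 4.397 − 1.7 = 2.697 mm of expansion.
That suppressed elongation corresponds to σ = E·Δ/L = 191×10³ × 2.697/1375 = 374.7 MPa.
P = σA = 374.7 × 1875 = 702.5 kN.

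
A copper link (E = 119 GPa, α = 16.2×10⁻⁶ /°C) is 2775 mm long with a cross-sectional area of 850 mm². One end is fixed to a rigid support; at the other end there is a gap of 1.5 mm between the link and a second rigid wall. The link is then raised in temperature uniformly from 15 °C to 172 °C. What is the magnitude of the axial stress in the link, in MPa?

σ ≈ 238 MPa (compressive)

If the wall were absent the link would grow by αΔT L = 16.2×10⁻⁶ × 157 × 2775 = 7.058 mm.
This exceeds the 1.5 mm gap, so the wall pushes back. The portion of expansion that must be recovered elastically is δ_free − gap = 7.058 − 1.5 = 5.558 mm.
So σ = E(δ_free − g)/L = 119×10³ × 5.558/2775 = 238.3 MPa.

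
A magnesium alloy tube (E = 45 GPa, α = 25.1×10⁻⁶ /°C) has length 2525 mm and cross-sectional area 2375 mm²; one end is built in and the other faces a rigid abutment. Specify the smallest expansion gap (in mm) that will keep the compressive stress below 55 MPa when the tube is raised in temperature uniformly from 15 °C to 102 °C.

g ≈ 2.43 mm

With no wall the tube would lengthen by αΔT L = 25.1×10⁻⁶ × 87 × 2525 = 5.514 mm.
At the allowable stress the elastic shortening the wall may impose is σL/E = 55 × 2525 / (45×10³) = 3.086 mm.
The gap must absorb the remainder: g_min = 5.514 − 3.086 = 2.428 mm.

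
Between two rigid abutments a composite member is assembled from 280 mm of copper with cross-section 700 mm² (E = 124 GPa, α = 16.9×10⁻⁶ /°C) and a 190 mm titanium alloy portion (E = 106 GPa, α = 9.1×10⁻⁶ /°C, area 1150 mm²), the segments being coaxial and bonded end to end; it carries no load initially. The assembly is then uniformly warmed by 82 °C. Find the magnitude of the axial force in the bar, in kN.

Free thermal expansion of the whole bar: Σ αᵢΔT Lᵢ = 16.9×10⁻⁶×82×280 + 9.1×10⁻⁶×82×190 = 0.5298 mm.
Since the ends are fixed, an axial force P builds up, equal in every segment, with P · Σ Lᵢ/(AᵢEᵢ) = δ_free.
Σ Lᵢ/(AᵢEᵢ) = 280/(700×124×10³) + 190/(1150×106×10³) = 4.784×10⁻⁶ mm/N.
So P = 0.5298 / 4.784×10⁻⁶ = 110.7 kN, compressive.

P ≈ 111 kN (compressive)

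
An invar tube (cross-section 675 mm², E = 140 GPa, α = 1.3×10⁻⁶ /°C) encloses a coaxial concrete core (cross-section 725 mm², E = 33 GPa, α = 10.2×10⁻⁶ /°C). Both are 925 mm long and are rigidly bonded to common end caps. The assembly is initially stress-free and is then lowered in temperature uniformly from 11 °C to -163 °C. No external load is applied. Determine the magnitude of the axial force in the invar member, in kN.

Equilibrium of a rigid end plate with no external load gives equal and opposite internal forces ±P in the two members. Since α_{concrete} > α_{invar}, cooling drives the concrete into tension and the invar into compression.
Setting the final lengths equal and cancelling L: (α₁ − α₂)ΔT = P/(A₁E₁) + P/(A₂E₂).
|α₁ − α₂|·ΔT = 8.9×10⁻⁶ × 174 = 0.001549.
1/(A₁E₁) + 1/(A₂E₂) = 1/(675×140×10³) + 1/(725×33×10³) = 5.238×10⁻⁸ N⁻¹.
So P = 0.001549 / 5.238×10⁻⁸ = 29.57 kN.

P ≈ 29.6 kN (compressive in the invar)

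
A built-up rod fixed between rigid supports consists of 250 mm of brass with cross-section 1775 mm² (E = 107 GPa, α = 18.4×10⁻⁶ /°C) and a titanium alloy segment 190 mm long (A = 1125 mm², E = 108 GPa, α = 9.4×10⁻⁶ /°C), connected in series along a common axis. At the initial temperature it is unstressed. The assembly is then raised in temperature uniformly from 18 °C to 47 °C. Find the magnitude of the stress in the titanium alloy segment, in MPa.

With the walls removed the bar would change length by δ_free = Σ αᵢΔT Lᵢ = 18.4×10⁻⁶×29×250 + 9.4×10⁻⁶×29×190 = 0.1852 mm.
Since the ends are fixed, an axial force P builds up, equal in every segment, with P · Σ Lᵢ/(AᵢEᵢ) = δ_free.
Σ Lᵢ/(AᵢEᵢ) = 250/(1775×107×10³) + 190/(1125×108×10³) = 2.88×10⁻⁶ mm/N.
So P = 0.1852 / 2.88×10⁻⁶ = 64.3 kN, compressive.
σ_{titanium alloy} = P / A = 64300 / 1125 = 57.16 MPa.

σ ≈ 57.2 MPa (compressive)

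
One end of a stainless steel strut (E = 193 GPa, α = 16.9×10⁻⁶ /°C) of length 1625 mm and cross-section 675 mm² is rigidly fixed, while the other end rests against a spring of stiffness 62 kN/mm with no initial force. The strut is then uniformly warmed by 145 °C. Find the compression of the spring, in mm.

δ ≈ 2.25 mm

The unrestrained thermal change is αΔT L = 16.9×10⁻⁶ × 145 × 1625 = 3.982 mm.
With a force P in the spring, the elastic change of the strut is PL/(AE) and that of the spring is P/k; compatibility requires their sum to equal δ_free.
P [ L/(AE) + 1/k ] = δ_free → P [ 1625/(675×193×10³) + 1/(62×10³) ] = 3.982.
P = 3.982 / 2.86×10⁻⁵ = 139200 N.
Spring compression = P/k = 139200/(62×10³) = 2.245 mm.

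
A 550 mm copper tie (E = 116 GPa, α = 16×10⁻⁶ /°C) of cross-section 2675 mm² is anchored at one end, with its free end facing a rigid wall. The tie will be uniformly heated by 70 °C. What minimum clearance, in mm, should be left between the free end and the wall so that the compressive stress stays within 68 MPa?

g ≈ 0.294 mm

With no wall the tie would lengthen by αΔT L = 16×10⁻⁶ × 70 × 550 = 0.616 mm.
A stress of 68 MPa corresponds to the wall pushing the tie back by σL/E = 68×550/(116×10³) = 0.3224 mm.
The gap must absorb the remainder: g_min = 0.616 − 0.3224 = 0.2936 mm.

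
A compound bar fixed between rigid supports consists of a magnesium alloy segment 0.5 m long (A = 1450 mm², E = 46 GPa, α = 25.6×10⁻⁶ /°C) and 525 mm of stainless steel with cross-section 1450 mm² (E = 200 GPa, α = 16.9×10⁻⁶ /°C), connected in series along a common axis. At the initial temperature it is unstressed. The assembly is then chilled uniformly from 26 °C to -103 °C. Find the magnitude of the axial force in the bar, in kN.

P ≈ 300 kN (tensile)

If the supports were absent, the total length change would be Σ αᵢΔT Lᵢ = 25.6×10⁻⁶×129×500 + 16.9×10⁻⁶×129×525 = 2.796 mm.
Since the ends are fixed, an axial force P builds up, equal in every segment, with P · Σ Lᵢ/(AᵢEᵢ) = δ_free.
Σ Lᵢ/(AᵢEᵢ) = 500/(1450×46×10³) + 525/(1450×200×10³) = 9.307×10⁻⁶ mm/N.
P = 2.796 / 9.307×10⁻⁶ = 300400 N = 300.4 kN, tensile.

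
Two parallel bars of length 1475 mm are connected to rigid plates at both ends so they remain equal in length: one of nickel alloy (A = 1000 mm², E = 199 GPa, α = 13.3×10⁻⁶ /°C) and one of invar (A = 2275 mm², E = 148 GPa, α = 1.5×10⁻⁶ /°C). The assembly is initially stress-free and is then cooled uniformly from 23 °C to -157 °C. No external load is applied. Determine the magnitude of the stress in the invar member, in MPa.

The nickel alloy has the larger α, so on cooling it would change length more than the invar if both were free. The rigid plates force a common final length, so the nickel alloy is put into tension and the invar into compression, with equal and opposite forces P (no external load).
Compatibility of the two members (thermal + elastic change equal): (α₁ − α₂)ΔT = P·[1/(A₁E₁) + 1/(A₂E₂)].
|α₁ − α₂|·ΔT = 11.8×10⁻⁶ × 180 = 0.002124.
1/(A₁E₁) + 1/(A₂E₂) = 1/(1000×199×10³) + 1/(2275×148×10³) = 7.995×10⁻⁹ N⁻¹.
P = 0.002124 / 7.995×10⁻⁹ = 265700 N = 265.7 kN.
σ_{invar} = P/A₂ = 265700/2275 = 116.8 MPa, compressive.

σ ≈ 117 MPa (compressive)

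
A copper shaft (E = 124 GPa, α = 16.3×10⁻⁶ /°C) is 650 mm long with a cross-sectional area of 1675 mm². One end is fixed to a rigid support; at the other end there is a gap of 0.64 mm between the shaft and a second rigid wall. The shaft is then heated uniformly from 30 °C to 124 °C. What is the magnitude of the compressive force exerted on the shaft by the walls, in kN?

P ≈ 114 kN

Unrestrained expansion: δ_free = αΔT L = 16.3×10⁻⁶ × 94 × 650 = 0.9959 mm.
The gap closes (δ_free > 0.64 mm) and the wall then resists a further 0.9959 − 0.64 = 0.3559 mm of expansion.
Compatibility: PL/(AE) = 0.3559 mm, so σ = P/A = E × (0.3559/650) = 67.9 MPa.
Force on the wall = σA = 67.9 × 1675 mm² = 113.7 kN.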